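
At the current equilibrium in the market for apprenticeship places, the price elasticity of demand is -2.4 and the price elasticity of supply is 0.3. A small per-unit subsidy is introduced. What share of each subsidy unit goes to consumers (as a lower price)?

Consumer share = 1/9

For a small subsidy around the equilibrium, the benefit split depends on the relative slopes, which at a point are proportional to the elasticities.
Buyer share = εs/(εs + |εd|) = 0.3/(0.3 + 2.4) = 1/9; seller share = |εd|/(εs + |εd|) = 8/9.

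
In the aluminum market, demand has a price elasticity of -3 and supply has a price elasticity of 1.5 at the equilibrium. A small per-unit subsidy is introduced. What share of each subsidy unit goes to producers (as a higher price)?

For a small subsidy around the equilibrium, the benefit split depends on the relative slopes, which at a point are proportional to the elasticities.
Buyer share = εs/(εs + |εd|) = 1.5/(1.5 + 3) = 1/3; seller share = |εd|/(εs + |εd|) = 2/3.
So producers capture 2/3 of the subsidy.

Producer share = 2/3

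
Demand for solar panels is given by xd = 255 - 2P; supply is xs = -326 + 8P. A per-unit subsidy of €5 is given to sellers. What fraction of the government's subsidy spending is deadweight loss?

DWL / government spending = 10/367

Pre-subsidy: 255 - 2P = -326 + 8P gives P* = 58.1, x* = 138.8.
With the subsidy, sellers receive Ps = Pb + 5 for each unit, where Pb is the price buyers pay.
Supply in terms of Pb becomes xs = -326 + 8(Pb + 5) = -286 + 8Pb. Setting this equal to demand: 255 - 2Pb = -286 + 8Pb, so Pb = 54.1.
Sellers receive Ps = 54.1 + 5 = 59.1; x' = 255 − 2·54.1 = 146.8.
ΔCS = ½(138.8 + 146.8)(58.1 − 54.1) = 571.2; ΔPS = ½(138.8 + 146.8)(59.1 − 58.1) = 142.8.
Government spending = 5 × 146.8 = 734.
DWL = ½ × 5 × (146.8 − 138.8) = 20; fraction = 20 / 734 = 10/367.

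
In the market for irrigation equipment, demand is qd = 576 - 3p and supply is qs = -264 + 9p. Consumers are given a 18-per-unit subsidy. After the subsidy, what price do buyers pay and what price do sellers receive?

Pre-subsidy: 576 - 3p = -264 + 9p gives p* = 70, q* = 366.
With the rebate, buyers effectively pay pb = ps − 18, where ps is the price sellers receive.
Demand in terms of ps becomes qd = 576 − 3(ps − 18) = 630 - 3ps. Setting this equal to supply: 630 - 3ps = -264 + 9ps, so ps = 74.5.
Buyers pay pb = 74.5 − 18 = 56.5; q' = -264 + 9·74.5 = 406.5.

Buyers pay 56.5; sellers receive 74.5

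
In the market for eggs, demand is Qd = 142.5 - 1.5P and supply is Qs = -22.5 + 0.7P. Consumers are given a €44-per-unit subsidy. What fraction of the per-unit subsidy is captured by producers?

Producer share = 15/22

Pre-subsidy: 142.5 - 1.5P = -22.5 + 0.7P gives P* = 75, Q* = 30.
With the rebate, buyers effectively pay Pb = Ps − 44, where Ps is the price sellers receive.
Demand in terms of Ps becomes Qd = 142.5 − 1.5(Ps − 44) = 208.5 - 1.5Ps. Setting this equal to supply: 208.5 - 1.5Ps = -22.5 + 0.7Ps, so Ps = 105.
Buyers pay Pb = 105 − 44 = 61; Q' = -22.5 + 0.7·105 = 51.
Buyers' price falls by P* − Pb = 75 − 61 = 14; sellers' price rises by Ps − P* = 105 − 75 = 30.
So producers capture 30/44 = 15/22 of each unit of subsidy.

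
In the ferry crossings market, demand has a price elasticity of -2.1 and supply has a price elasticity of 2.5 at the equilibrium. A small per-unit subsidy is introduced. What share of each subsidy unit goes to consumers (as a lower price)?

For a small subsidy around the equilibrium, the benefit split depends on the relative slopes, which at a point are proportional to the elasticities.
Buyer share = εs/(εs + |εd|) = 2.5/(2.5 + 2.1) = 25/46; seller share = |εd|/(εs + |εd|) = 21/46.

Consumer share = 25/46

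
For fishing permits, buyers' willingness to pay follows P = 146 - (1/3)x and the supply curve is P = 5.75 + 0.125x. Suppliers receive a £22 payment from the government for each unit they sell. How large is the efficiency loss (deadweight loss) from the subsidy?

Deadweight loss = £528

Pre-subsidy: 146 - (1/3)x = 5.75 + 0.125x gives x* = 306 and P* = 44.
With the subsidy, sellers receive Ps = Pb + 22 for each unit, where Pb is the price buyers pay.
On the curves, Pb = 146 - (1/3)x and Ps = 5.75 + 0.125x; the wedge Ps − Pb = 22 gives 5.75 + 0.125x − (146 - (1/3)x) = 22, so x' = 354.
Then Pb = 146 − (1/3)·354 = 28 and Ps = 5.75 + 0.125·354 = 50.
The subsidy expands output by 354 − 306 = 48 past the efficient level; on those units the gap between marginal cost and willingness to pay runs from 0 up to 22.
DWL = ½ × 22 × 48 = 528.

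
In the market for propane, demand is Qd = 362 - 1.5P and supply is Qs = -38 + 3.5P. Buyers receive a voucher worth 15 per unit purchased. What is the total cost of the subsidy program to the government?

Pre-subsidy: 362 - 1.5P = -38 + 3.5P gives P* = 80, Q* = 242.
With the rebate, buyers effectively pay Pb = Ps − 15, where Ps is the price sellers receive.
Demand in terms of Ps becomes Qd = 362 − 1.5(Ps − 15) = 384.5 - 1.5Ps. Setting this equal to supply: 384.5 - 1.5Ps = -38 + 3.5Ps, so Ps = 84.5.
Buyers pay Pb = 84.5 − 15 = 69.5; Q' = -38 + 3.5·84.5 = 257.75.
Government outlay = subsidy × quantity = 15 × 257.75 = 3866.25.

Government cost = 3866.25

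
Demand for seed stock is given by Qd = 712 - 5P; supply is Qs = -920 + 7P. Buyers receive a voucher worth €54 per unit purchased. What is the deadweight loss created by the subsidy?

Deadweight loss = €4252.5

Pre-subsidy: 712 - 5P = -920 + 7P gives P* = 136, Q* = 32.
With the rebate, buyers effectively pay Pb = Ps − 54, where Ps is the price sellers receive.
Demand in terms of Ps becomes Qd = 712 − 5(Ps − 54) = 982 - 5Ps. Setting this equal to supply: 982 - 5Ps = -920 + 7Ps, so Ps = 158.5.
Buyers pay Pb = 158.5 − 54 = 104.5; Q' = -920 + 7·158.5 = 189.5.
The subsidy expands output by 189.5 − 32 = 157.5 past the efficient level; on those units the gap between marginal cost and willingness to pay runs from 0 up to 54.
DWL = ½ × 54 × 157.5 = 4252.5.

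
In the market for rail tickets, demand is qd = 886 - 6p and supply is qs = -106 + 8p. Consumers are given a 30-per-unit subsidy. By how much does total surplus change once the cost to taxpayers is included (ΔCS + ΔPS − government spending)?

Net change in total surplus = -10800/7

Pre-subsidy: 886 - 6p = -106 + 8p gives p* = 496/7, q* = 3226/7.
With the rebate, buyers effectively pay pb = ps − 30, where ps is the price sellers receive.
Demand in terms of ps becomes qd = 886 − 6(ps − 30) = 1066 - 6ps. Setting this equal to supply: 1066 - 6ps = -106 + 8ps, so ps = 586/7.
Buyers pay pb = 586/7 − 30 = 376/7; q' = -106 + 8·(586/7) = 3946/7.
ΔCS = ½(3226/7 + 3946/7)(496/7 − 376/7) = 430320/49; ΔPS = ½(3226/7 + 3946/7)(586/7 − 496/7) = 322740/49.
Government spending = 30 × 3946/7 = 118380/7.
Net change = 430320/49 + 322740/49 − 118380/7 = -10800/7. The loss equals the DWL triangle ½·30·720/7.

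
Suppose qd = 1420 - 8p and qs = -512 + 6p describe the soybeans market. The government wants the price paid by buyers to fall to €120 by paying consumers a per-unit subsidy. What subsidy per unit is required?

At a buyer price of 120, quantity demanded is 1420 − 8·120 = 460.
Sellers supply 460 only when they receive ps with -512 + 6·ps = 460, i.e. ps = 162.
s = ps − pb = 162 − 120 = 42.

Required subsidy s = €42 per unit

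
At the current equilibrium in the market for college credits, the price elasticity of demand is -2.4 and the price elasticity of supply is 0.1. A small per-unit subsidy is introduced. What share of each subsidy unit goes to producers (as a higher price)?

Producer share = 0.96

For a small subsidy around the equilibrium, the benefit split depends on the relative slopes, which at a point are proportional to the elasticities.
Buyer share = εs/(εs + |εd|) = 0.1/(0.1 + 2.4) = 0.04; seller share = |εd|/(εs + |εd|) = 0.96.
So producers capture 0.96 of the subsidy.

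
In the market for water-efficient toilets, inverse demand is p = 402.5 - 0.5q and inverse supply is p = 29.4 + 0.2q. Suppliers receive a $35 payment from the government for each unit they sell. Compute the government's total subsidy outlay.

Pre-subsidy: 402.5 - 0.5q = 29.4 + 0.2q gives q* = 533 and p* = 136.
With the subsidy, sellers receive ps = pb + 35 for each unit, where pb is the price buyers pay.
On the curves, pb = 402.5 - 0.5q and ps = 29.4 + 0.2q; the wedge ps − pb = 35 gives 29.4 + 0.2q − (402.5 - 0.5q) = 35, so q' = 583.
Then pb = 402.5 − 0.5·583 = 111 and ps = 29.4 + 0.2·583 = 146.
Government outlay = subsidy × quantity = 35 × 583 = 20405.

Government cost = $20405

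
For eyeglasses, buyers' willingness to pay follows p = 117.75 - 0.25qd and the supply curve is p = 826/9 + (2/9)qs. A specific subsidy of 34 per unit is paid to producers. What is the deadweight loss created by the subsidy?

Pre-subsidy: 117.75 - 0.25q = 826/9 + (2/9)q gives q* = 55 and p* = 104.
With the subsidy, sellers receive ps = pb + 34 for each unit, where pb is the price buyers pay.
On the curves, pb = 117.75 - 0.25q and ps = 826/9 + (2/9)q; the wedge ps − pb = 34 gives 826/9 + (2/9)q − (117.75 - 0.25q) = 34, so q' = 127.
Then pb = 117.75 − 0.25·127 = 86 and ps = 826/9 + (2/9)·127 = 120.
The subsidy expands output by 127 − 55 = 72 past the efficient level; on those units the gap between marginal cost and willingness to pay runs from 0 up to 34.
DWL = ½ × 34 × 72 = 1224.

Deadweight loss = 1224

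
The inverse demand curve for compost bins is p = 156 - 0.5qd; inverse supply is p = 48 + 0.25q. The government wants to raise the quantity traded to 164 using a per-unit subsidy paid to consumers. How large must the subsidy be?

Required subsidy s = 15 per unit

At q = 164, from the demand curve buyers pay pb = 156 − 0.5·164 = 74; from the supply curve sellers need ps = 48 + 0.25·164 = 89.
The subsidy must fill the gap: s = ps − pb = 89 − 74 = 15.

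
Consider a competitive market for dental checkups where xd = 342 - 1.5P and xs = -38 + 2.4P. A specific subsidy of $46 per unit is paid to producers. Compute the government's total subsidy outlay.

Pre-subsidy: 342 - 1.5P = -38 + 2.4P gives P* = 3800/39, x* = 2546/13.
With the subsidy, sellers receive Ps = Pb + 46 for each unit, where Pb is the price buyers pay.
Supply in terms of Pb becomes xs = -38 + 2.4(Pb + 46) = 72.4 + 2.4Pb. Setting this equal to demand: 342 - 1.5Pb = 72.4 + 2.4Pb, so Pb = 2696/39.
Sellers receive Ps = 2696/39 + 46 = 4490/39; x' = 342 − 1.5·(2696/39) = 3098/13.
Government outlay = subsidy × quantity = 46 × 3098/13 = 142508/13.

Government cost = 142508/13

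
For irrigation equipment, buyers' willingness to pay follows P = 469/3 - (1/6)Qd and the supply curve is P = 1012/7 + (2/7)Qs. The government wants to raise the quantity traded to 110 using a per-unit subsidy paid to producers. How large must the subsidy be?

At Q = 110, from the demand curve buyers pay Pb = 469/3 − (1/6)·110 = 138; from the supply curve sellers need Ps = 1012/7 + (2/7)·110 = 176.
The subsidy must fill the gap: s = Ps − Pb = 176 − 138 = 38.

Required subsidy s = 38 per unit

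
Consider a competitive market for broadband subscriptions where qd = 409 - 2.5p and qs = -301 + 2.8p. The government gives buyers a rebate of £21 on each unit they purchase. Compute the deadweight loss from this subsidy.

Pre-subsidy: 409 - 2.5p = -301 + 2.8p gives p* = 7100/53, q* = 3927/53.
With the rebate, buyers effectively pay pb = ps − 21, where ps is the price sellers receive.
Demand in terms of ps becomes qd = 409 − 2.5(ps − 21) = 461.5 - 2.5ps. Setting this equal to supply: 461.5 - 2.5ps = -301 + 2.8ps, so ps = 7625/53.
Buyers pay pb = 7625/53 − 21 = 6512/53; q' = -301 + 2.8·(7625/53) = 5397/53.
The subsidy expands output by 5397/53 − 3927/53 = 1470/53 past the efficient level; on those units the gap between marginal cost and willingness to pay runs from 0 up to 21.
DWL = ½ × 21 × 1470/53 = 15435/53.

Deadweight loss = 15435/53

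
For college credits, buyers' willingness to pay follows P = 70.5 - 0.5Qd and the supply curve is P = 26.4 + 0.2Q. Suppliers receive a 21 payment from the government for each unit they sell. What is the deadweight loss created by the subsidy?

Deadweight loss = 315

Pre-subsidy: 70.5 - 0.5Q = 26.4 + 0.2Q gives Q* = 63 and P* = 39.
With the subsidy, sellers receive Ps = Pb + 21 for each unit, where Pb is the price buyers pay.
On the curves, Pb = 70.5 - 0.5Q and Ps = 26.4 + 0.2Q; the wedge Ps − Pb = 21 gives 26.4 + 0.2Q − (70.5 - 0.5Q) = 21, so Q' = 93.
Then Pb = 70.5 − 0.5·93 = 24 and Ps = 26.4 + 0.2·93 = 45.
The subsidy expands output by 93 − 63 = 30 past the efficient level; on those units the gap between marginal cost and willingness to pay runs from 0 up to 21.
DWL = ½ × 21 × 30 = 315.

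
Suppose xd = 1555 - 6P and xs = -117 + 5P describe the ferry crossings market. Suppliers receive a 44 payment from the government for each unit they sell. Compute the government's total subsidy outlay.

Pre-subsidy: 1555 - 6P = -117 + 5P gives P* = 152, x* = 643.
With the subsidy, sellers receive Ps = Pb + 44 for each unit, where Pb is the price buyers pay.
Supply in terms of Pb becomes xs = -117 + 5(Pb + 44) = 103 + 5Pb. Setting this equal to demand: 1555 - 6Pb = 103 + 5Pb, so Pb = 132.
Sellers receive Ps = 132 + 44 = 176; x' = 1555 − 6·132 = 763.
Government outlay = subsidy × quantity = 44 × 763 = 33572.

Government cost = 33572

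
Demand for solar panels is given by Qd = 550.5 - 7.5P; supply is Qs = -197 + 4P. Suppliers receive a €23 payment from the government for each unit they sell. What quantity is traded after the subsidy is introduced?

Pre-subsidy: 550.5 - 7.5P = -197 + 4P gives P* = 65, Q* = 63.
With the subsidy, sellers receive Ps = Pb + 23 for each unit, where Pb is the price buyers pay.
Supply in terms of Pb becomes Qs = -197 + 4(Pb + 23) = -105 + 4Pb. Setting this equal to demand: 550.5 - 7.5Pb = -105 + 4Pb, so Pb = 57.
Sellers receive Ps = 57 + 23 = 80; Q' = 550.5 − 7.5·57 = 123.

Q' = 123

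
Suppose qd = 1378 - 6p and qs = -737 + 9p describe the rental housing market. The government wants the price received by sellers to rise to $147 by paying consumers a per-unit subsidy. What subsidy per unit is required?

At a seller price of 147, quantity supplied is -737 + 9·147 = 586.
Buyers absorb 586 only when they pay pb with 1378 − 6·pb = 586, i.e. pb = 132.
s = ps − pb = 147 − 132 = 15.

Required subsidy s = $15 per unit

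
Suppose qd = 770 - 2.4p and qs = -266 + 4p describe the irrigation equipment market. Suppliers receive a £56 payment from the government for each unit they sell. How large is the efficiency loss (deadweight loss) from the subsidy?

Pre-subsidy: 770 - 2.4p = -266 + 4p gives p* = 161.875, q* = 381.5.
With the subsidy, sellers receive ps = pb + 56 for each unit, where pb is the price buyers pay.
Supply in terms of pb becomes qs = -266 + 4(pb + 56) = -42 + 4pb. Setting this equal to demand: 770 - 2.4pb = -42 + 4pb, so pb = 126.875.
Sellers receive ps = 126.875 + 56 = 182.875; q' = 770 − 2.4·126.875 = 465.5.
The subsidy expands output by 465.5 − 381.5 = 84 past the efficient level; on those units the gap between marginal cost and willingness to pay runs from 0 up to 56.
DWL = ½ × 56 × 84 = 2352.

Deadweight loss = £2352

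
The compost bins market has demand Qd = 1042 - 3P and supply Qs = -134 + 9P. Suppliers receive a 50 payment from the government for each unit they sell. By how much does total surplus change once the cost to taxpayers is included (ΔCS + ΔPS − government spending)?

Pre-subsidy: 1042 - 3P = -134 + 9P gives P* = 98, Q* = 748.
With the subsidy, sellers receive Ps = Pb + 50 for each unit, where Pb is the price buyers pay.
Supply in terms of Pb becomes Qs = -134 + 9(Pb + 50) = 316 + 9Pb. Setting this equal to demand: 1042 - 3Pb = 316 + 9Pb, so Pb = 60.5.
Sellers receive Ps = 60.5 + 50 = 110.5; Q' = 1042 − 3·60.5 = 860.5.
ΔCS = ½(748 + 860.5)(98 − 60.5) = 30159.375; ΔPS = ½(748 + 860.5)(110.5 − 98) = 10053.125.
Government spending = 50 × 860.5 = 43025.
Net change = 30159.375 + 10053.125 − 43025 = -2812.5. The loss equals the DWL triangle ½·50·112.5.

Net change in total surplus = -2812.5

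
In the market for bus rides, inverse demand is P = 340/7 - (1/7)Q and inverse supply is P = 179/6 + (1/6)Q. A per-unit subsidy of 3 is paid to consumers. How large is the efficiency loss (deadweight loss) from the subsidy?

Deadweight loss = 189/13

Pre-subsidy: 340/7 - (1/7)Q = 179/6 + (1/6)Q gives Q* = 787/13 and P* = 519/13.
With the rebate, buyers effectively pay Pb = Ps − 3, where Ps is the price sellers receive.
On the curves, Pb = 340/7 - (1/7)Q and Ps = 179/6 + (1/6)Q; the wedge Ps − Pb = 3 gives 179/6 + (1/6)Q − (340/7 - (1/7)Q) = 3, so Q' = 913/13.
Then Pb = 340/7 − (1/7)·(913/13) = 501/13 and Ps = 179/6 + (1/6)·(913/13) = 540/13.
The subsidy expands output by 913/13 − 787/13 = 126/13 past the efficient level; on those units the gap between marginal cost and willingness to pay runs from 0 up to 3.
DWL = ½ × 3 × 126/13 = 189/13.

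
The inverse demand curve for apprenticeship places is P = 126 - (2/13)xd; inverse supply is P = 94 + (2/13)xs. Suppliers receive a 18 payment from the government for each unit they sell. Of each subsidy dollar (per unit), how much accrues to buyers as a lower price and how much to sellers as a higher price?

Buyers gain 9 per unit; sellers gain 9 per unit

Pre-subsidy: 126 - (2/13)x = 94 + (2/13)x gives x* = 104 and P* = 110.
With the subsidy, sellers receive Ps = Pb + 18 for each unit, where Pb is the price buyers pay.
On the curves, Pb = 126 - (2/13)x and Ps = 94 + (2/13)x; the wedge Ps − Pb = 18 gives 94 + (2/13)x − (126 - (2/13)x) = 18, so x' = 162.5.
Then Pb = 126 − (2/13)·162.5 = 101 and Ps = 94 + (2/13)·162.5 = 119.
Buyers' price falls by P* − Pb = 110 − 101 = 9; sellers' price rises by Ps − P* = 119 − 110 = 9.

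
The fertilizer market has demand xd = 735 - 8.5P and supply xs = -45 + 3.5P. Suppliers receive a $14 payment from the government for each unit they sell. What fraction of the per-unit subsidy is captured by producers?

Producer share = 17/24

Pre-subsidy: 735 - 8.5P = -45 + 3.5P gives P* = 65, x* = 182.5.
With the subsidy, sellers receive Ps = Pb + 14 for each unit, where Pb is the price buyers pay.
Supply in terms of Pb becomes xs = -45 + 3.5(Pb + 14) = 4 + 3.5Pb. Setting this equal to demand: 735 - 8.5Pb = 4 + 3.5Pb, so Pb = 731/12.
Sellers receive Ps = 731/12 + 14 = 899/12; x' = 735 − 8.5·(731/12) = 5213/24.
Buyers' price falls by P* − Pb = 65 − 731/12 = 49/12; sellers' price rises by Ps − P* = 899/12 − 65 = 119/12.
So producers capture (119/12)/14 = 17/24 of each unit of subsidy.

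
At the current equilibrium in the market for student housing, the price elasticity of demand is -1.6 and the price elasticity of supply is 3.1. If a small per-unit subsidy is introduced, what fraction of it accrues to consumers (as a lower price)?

Consumer share = 31/47

For a small subsidy around the equilibrium, the benefit split depends on the relative slopes, which at a point are proportional to the elasticities.
Buyer share = εs/(εs + |εd|) = 3.1/(3.1 + 1.6) = 31/47; seller share = |εd|/(εs + |εd|) = 16/47.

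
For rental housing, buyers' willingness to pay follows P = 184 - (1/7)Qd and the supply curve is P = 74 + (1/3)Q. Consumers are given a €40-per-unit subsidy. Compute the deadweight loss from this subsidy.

Deadweight loss = €1680

Pre-subsidy: 184 - (1/7)Q = 74 + (1/3)Q gives Q* = 231 and P* = 151.
With the rebate, buyers effectively pay Pb = Ps − 40, where Ps is the price sellers receive.
On the curves, Pb = 184 - (1/7)Q and Ps = 74 + (1/3)Q; the wedge Ps − Pb = 40 gives 74 + (1/3)Q − (184 - (1/7)Q) = 40, so Q' = 315.
Then Pb = 184 − (1/7)·315 = 139 and Ps = 74 + (1/3)·315 = 179.
The subsidy expands output by 315 − 231 = 84 past the efficient level; on those units the gap between marginal cost and willingness to pay runs from 0 up to 40.
DWL = ½ × 40 × 84 = 1680.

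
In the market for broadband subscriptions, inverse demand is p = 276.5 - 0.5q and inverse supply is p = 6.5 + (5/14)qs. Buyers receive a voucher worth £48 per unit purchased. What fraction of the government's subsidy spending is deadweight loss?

Pre-subsidy: 276.5 - 0.5q = 6.5 + (5/14)q gives q* = 315 and p* = 119.
With the rebate, buyers effectively pay pb = ps − 48, where ps is the price sellers receive.
On the curves, pb = 276.5 - 0.5q and ps = 6.5 + (5/14)q; the wedge ps − pb = 48 gives 6.5 + (5/14)q − (276.5 - 0.5q) = 48, so q' = 371.
Then pb = 276.5 − 0.5·371 = 91 and ps = 6.5 + (5/14)·371 = 139.
ΔCS = ½(315 + 371)(119 − 91) = 9604; ΔPS = ½(315 + 371)(139 − 119) = 6860.
Government spending = 48 × 371 = 17808.
DWL = ½ × 48 × (371 − 315) = 1344; fraction = 1344 / 17808 = 4/53.

DWL / government spending = 4/53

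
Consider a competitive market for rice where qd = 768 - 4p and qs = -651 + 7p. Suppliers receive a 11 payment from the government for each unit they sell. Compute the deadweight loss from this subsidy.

Pre-subsidy: 768 - 4p = -651 + 7p gives p* = 129, q* = 252.
With the subsidy, sellers receive ps = pb + 11 for each unit, where pb is the price buyers pay.
Supply in terms of pb becomes qs = -651 + 7(pb + 11) = -574 + 7pb. Setting this equal to demand: 768 - 4pb = -574 + 7pb, so pb = 122.
Sellers receive ps = 122 + 11 = 133; q' = 768 − 4·122 = 280.
The subsidy expands output by 280 − 252 = 28 past the efficient level; on those units the gap between marginal cost and willingness to pay runs from 0 up to 11.
DWL = ½ × 11 × 28 = 154.

Deadweight loss = 154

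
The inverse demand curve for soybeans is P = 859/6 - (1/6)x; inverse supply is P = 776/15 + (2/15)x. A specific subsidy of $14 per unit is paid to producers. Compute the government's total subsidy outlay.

Pre-subsidy: 859/6 - (1/6)x = 776/15 + (2/15)x gives x* = 2743/9 and P* = 2494/27.
With the subsidy, sellers receive Ps = Pb + 14 for each unit, where Pb is the price buyers pay.
On the curves, Pb = 859/6 - (1/6)x and Ps = 776/15 + (2/15)x; the wedge Ps − Pb = 14 gives 776/15 + (2/15)x − (859/6 - (1/6)x) = 14, so x' = 3163/9.
Then Pb = 859/6 − (1/6)·(3163/9) = 2284/27 and Ps = 776/15 + (2/15)·(3163/9) = 2662/27.
Government outlay = subsidy × quantity = 14 × 3163/9 = 44282/9.

Government cost = 44282/9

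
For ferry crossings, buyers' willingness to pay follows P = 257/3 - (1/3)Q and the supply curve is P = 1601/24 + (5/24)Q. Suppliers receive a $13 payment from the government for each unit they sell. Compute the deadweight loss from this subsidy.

Deadweight loss = $156

Pre-subsidy: 257/3 - (1/3)Q = 1601/24 + (5/24)Q gives Q* = 35 and P* = 74.
With the subsidy, sellers receive Ps = Pb + 13 for each unit, where Pb is the price buyers pay.
On the curves, Pb = 257/3 - (1/3)Q and Ps = 1601/24 + (5/24)Q; the wedge Ps − Pb = 13 gives 1601/24 + (5/24)Q − (257/3 - (1/3)Q) = 13, so Q' = 59.
Then Pb = 257/3 − (1/3)·59 = 66 and Ps = 1601/24 + (5/24)·59 = 79.
The subsidy expands output by 59 − 35 = 24 past the efficient level; on those units the gap between marginal cost and willingness to pay runs from 0 up to 13.
DWL = ½ × 13 × 24 = 156.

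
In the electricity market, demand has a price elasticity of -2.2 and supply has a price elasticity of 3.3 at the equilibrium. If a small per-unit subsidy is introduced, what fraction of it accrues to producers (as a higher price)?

For a small subsidy around the equilibrium, the benefit split depends on the relative slopes, which at a point are proportional to the elasticities.
Buyer share = εs/(εs + |εd|) = 3.3/(3.3 + 2.2) = 0.6; seller share = |εd|/(εs + |εd|) = 0.4.
So producers capture 0.4 of the subsidy.

Producer share = 0.4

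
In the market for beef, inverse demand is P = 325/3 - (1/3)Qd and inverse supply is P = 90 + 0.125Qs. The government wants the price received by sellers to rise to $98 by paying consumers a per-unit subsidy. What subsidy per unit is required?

Required subsidy s = $11 per unit

At a seller price of 98, quantity supplied is -720 + 8·98 = 64.
Buyers absorb 64 only when they pay Pb = 325/3 − (1/3)·64 = 87.
s = Ps − Pb = 98 − 87 = 11.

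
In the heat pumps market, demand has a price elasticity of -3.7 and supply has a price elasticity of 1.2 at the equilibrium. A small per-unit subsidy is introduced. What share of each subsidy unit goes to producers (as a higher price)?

Producer share = 37/49

For a small subsidy around the equilibrium, the benefit split depends on the relative slopes, which at a point are proportional to the elasticities.
Buyer share = εs/(εs + |εd|) = 1.2/(1.2 + 3.7) = 12/49; seller share = |εd|/(εs + |εd|) = 37/49.
So producers capture 37/49 of the subsidy.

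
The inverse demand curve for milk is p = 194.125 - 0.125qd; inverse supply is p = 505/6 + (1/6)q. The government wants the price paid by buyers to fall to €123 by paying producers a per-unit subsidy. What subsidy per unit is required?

At a buyer price of 123, quantity demanded is 1553 − 8·123 = 569.
Sellers supply 569 only when they receive ps = 505/6 + (1/6)·569 = 179.
s = ps − pb = 179 − 123 = 56.

Required subsidy s = €56 per unit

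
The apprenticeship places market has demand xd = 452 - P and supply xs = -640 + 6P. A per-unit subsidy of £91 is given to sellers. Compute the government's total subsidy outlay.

Pre-subsidy: 452 - P = -640 + 6P gives P* = 156, x* = 296.
With the subsidy, sellers receive Ps = Pb + 91 for each unit, where Pb is the price buyers pay.
Supply in terms of Pb becomes xs = -640 + 6(Pb + 91) = -94 + 6Pb. Setting this equal to demand: 452 - Pb = -94 + 6Pb, so Pb = 78.
Sellers receive Ps = 78 + 91 = 169; x' = 452 − 1·78 = 374.
Government outlay = subsidy × quantity = 91 × 374 = 34034.

Government cost = £34034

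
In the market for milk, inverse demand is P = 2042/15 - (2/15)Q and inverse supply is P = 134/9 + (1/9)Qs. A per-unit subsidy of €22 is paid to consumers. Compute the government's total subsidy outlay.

Pre-subsidy: 2042/15 - (2/15)Q = 134/9 + (1/9)Q gives Q* = 496 and P* = 70.
With the rebate, buyers effectively pay Pb = Ps − 22, where Ps is the price sellers receive.
On the curves, Pb = 2042/15 - (2/15)Q and Ps = 134/9 + (1/9)Q; the wedge Ps − Pb = 22 gives 134/9 + (1/9)Q − (2042/15 - (2/15)Q) = 22, so Q' = 586.
Then Pb = 2042/15 − (2/15)·586 = 58 and Ps = 134/9 + (1/9)·586 = 80.
Government outlay = subsidy × quantity = 22 × 586 = 12892.

Government cost = €12892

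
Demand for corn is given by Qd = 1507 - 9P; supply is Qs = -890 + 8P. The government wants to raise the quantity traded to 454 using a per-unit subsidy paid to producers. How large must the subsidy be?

At Q = 454, invert demand for the buyer price: Pb = (1507 − 454)/9 = 117; invert supply for the seller price: Ps = (454 − (-890))/8 = 168.
The subsidy must fill the gap: s = Ps − Pb = 168 − 117 = 51.

Required subsidy s = 51 per unit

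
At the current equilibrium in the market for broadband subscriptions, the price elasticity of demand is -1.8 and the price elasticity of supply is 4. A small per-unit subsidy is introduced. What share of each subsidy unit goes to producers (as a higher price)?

For a small subsidy around the equilibrium, the benefit split depends on the relative slopes, which at a point are proportional to the elasticities.
Buyer share = εs/(εs + |εd|) = 4/(4 + 1.8) = 20/29; seller share = |εd|/(εs + |εd|) = 9/29.
So producers capture 9/29 of the subsidy.

Producer share = 9/29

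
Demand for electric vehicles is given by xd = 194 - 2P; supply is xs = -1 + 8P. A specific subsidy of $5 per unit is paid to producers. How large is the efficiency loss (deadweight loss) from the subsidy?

Pre-subsidy: 194 - 2P = -1 + 8P gives P* = 19.5, x* = 155.
With the subsidy, sellers receive Ps = Pb + 5 for each unit, where Pb is the price buyers pay.
Supply in terms of Pb becomes xs = -1 + 8(Pb + 5) = 39 + 8Pb. Setting this equal to demand: 194 - 2Pb = 39 + 8Pb, so Pb = 15.5.
Sellers receive Ps = 15.5 + 5 = 20.5; x' = 194 − 2·15.5 = 163.
The subsidy expands output by 163 − 155 = 8 past the efficient level; on those units the gap between marginal cost and willingness to pay runs from 0 up to 5.
DWL = ½ × 5 × 8 = 20.

Deadweight loss = $20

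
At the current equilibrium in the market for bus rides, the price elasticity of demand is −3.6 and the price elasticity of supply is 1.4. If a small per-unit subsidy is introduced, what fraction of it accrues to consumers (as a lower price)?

Consumer share = 0.28

For a small subsidy around the equilibrium, the benefit split depends on the relative slopes, which at a point are proportional to the elasticities.
Buyer share = εs/(εs + |εd|) = 1.4/(1.4 + 3.6) = 0.28; seller share = |εd|/(εs + |εd|) = 0.72.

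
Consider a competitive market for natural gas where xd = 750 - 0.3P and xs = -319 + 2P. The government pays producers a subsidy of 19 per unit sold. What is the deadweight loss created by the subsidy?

Deadweight loss = 1083/23

Pre-subsidy: 750 - 0.3P = -319 + 2P gives P* = 10690/23, x* = 14043/23.
With the subsidy, sellers receive Ps = Pb + 19 for each unit, where Pb is the price buyers pay.
Supply in terms of Pb becomes xs = -319 + 2(Pb + 19) = -281 + 2Pb. Setting this equal to demand: 750 - 0.3Pb = -281 + 2Pb, so Pb = 10310/23.
Sellers receive Ps = 10310/23 + 19 = 10747/23; x' = 750 − 0.3·(10310/23) = 14157/23.
The subsidy expands output by 14157/23 − 14043/23 = 114/23 past the efficient level; on those units the gap between marginal cost and willingness to pay runs from 0 up to 19.
DWL = ½ × 19 × 114/23 = 1083/23.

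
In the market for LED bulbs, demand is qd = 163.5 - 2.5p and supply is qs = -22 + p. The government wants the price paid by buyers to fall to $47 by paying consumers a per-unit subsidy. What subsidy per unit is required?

At a buyer price of 47, quantity demanded is 163.5 − 2.5·47 = 46.
Sellers supply 46 only when they receive ps with -22 + 1·ps = 46, i.e. ps = 68.
s = ps − pb = 68 − 47 = 21.

Required subsidy s = $21 per unit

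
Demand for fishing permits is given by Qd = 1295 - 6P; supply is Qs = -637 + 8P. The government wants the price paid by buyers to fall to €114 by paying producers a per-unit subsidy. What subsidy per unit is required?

At a buyer price of 114, quantity demanded is 1295 − 6·114 = 611.
Sellers supply 611 only when they receive Ps with -637 + 8·Ps = 611, i.e. Ps = 156.
s = Ps − Pb = 156 − 114 = 42.

Required subsidy s = €42 per unit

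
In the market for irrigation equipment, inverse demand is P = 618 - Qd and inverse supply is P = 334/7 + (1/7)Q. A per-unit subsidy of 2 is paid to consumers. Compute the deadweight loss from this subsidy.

Deadweight loss = 1.75

Pre-subsidy: 618 - Q = 334/7 + (1/7)Q gives Q* = 499 and P* = 119.
With the rebate, buyers effectively pay Pb = Ps − 2, where Ps is the price sellers receive.
On the curves, Pb = 618 - Q and Ps = 334/7 + (1/7)Q; the wedge Ps − Pb = 2 gives 334/7 + (1/7)Q − (618 - Q) = 2, so Q' = 500.75.
Then Pb = 618 − 1·500.75 = 117.25 and Ps = 334/7 + (1/7)·500.75 = 119.25.
The subsidy expands output by 500.75 − 499 = 1.75 past the efficient level; on those units the gap between marginal cost and willingness to pay runs from 0 up to 2.
DWL = ½ × 2 × 1.75 = 1.75.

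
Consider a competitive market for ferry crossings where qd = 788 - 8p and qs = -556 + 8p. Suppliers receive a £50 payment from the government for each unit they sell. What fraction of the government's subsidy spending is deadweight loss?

DWL / government spending = 25/79

Pre-subsidy: 788 - 8p = -556 + 8p gives p* = 84, q* = 116.
With the subsidy, sellers receive ps = pb + 50 for each unit, where pb is the price buyers pay.
Supply in terms of pb becomes qs = -556 + 8(pb + 50) = -156 + 8pb. Setting this equal to demand: 788 - 8pb = -156 + 8pb, so pb = 59.
Sellers receive ps = 59 + 50 = 109; q' = 788 − 8·59 = 316.
ΔCS = ½(116 + 316)(84 − 59) = 5400; ΔPS = ½(116 + 316)(109 − 84) = 5400.
Government spending = 50 × 316 = 15800.
DWL = ½ × 50 × (316 − 116) = 5000; fraction = 5000 / 15800 = 25/79.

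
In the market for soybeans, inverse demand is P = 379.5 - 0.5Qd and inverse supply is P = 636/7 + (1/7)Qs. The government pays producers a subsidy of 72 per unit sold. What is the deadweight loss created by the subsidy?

Pre-subsidy: 379.5 - 0.5Q = 636/7 + (1/7)Q gives Q* = 449 and P* = 155.
With the subsidy, sellers receive Ps = Pb + 72 for each unit, where Pb is the price buyers pay.
On the curves, Pb = 379.5 - 0.5Q and Ps = 636/7 + (1/7)Q; the wedge Ps − Pb = 72 gives 636/7 + (1/7)Q − (379.5 - 0.5Q) = 72, so Q' = 561.
Then Pb = 379.5 − 0.5·561 = 99 and Ps = 636/7 + (1/7)·561 = 171.
The subsidy expands output by 561 − 449 = 112 past the efficient level; on those units the gap between marginal cost and willingness to pay runs from 0 up to 72.
DWL = ½ × 72 × 112 = 4032.

Deadweight loss = 4032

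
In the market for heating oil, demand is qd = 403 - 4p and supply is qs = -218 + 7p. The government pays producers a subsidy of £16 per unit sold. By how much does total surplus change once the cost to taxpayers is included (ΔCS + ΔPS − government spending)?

Net change in total surplus = -3584/11

Pre-subsidy: 403 - 4p = -218 + 7p gives p* = 621/11, q* = 1949/11.
With the subsidy, sellers receive ps = pb + 16 for each unit, where pb is the price buyers pay.
Supply in terms of pb becomes qs = -218 + 7(pb + 16) = -106 + 7pb. Setting this equal to demand: 403 - 4pb = -106 + 7pb, so pb = 509/11.
Sellers receive ps = 509/11 + 16 = 685/11; q' = 403 − 4·(509/11) = 2397/11.
ΔCS = ½(1949/11 + 2397/11)(621/11 − 509/11) = 243376/121; ΔPS = ½(1949/11 + 2397/11)(685/11 − 621/11) = 139072/121.
Government spending = 16 × 2397/11 = 38352/11.
Net change = 243376/121 + 139072/121 − 38352/11 = -3584/11. The loss equals the DWL triangle ½·16·448/11.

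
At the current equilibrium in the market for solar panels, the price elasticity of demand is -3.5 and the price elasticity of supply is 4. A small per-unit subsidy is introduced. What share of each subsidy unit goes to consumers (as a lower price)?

Consumer share = 8/15

For a small subsidy around the equilibrium, the benefit split depends on the relative slopes, which at a point are proportional to the elasticities.
Buyer share = εs/(εs + |εd|) = 4/(4 + 3.5) = 8/15; seller share = |εd|/(εs + |εd|) = 7/15.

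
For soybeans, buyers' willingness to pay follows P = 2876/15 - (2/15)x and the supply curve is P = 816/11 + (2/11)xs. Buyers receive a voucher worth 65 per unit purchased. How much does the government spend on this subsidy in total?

Pre-subsidy: 2876/15 - (2/15)x = 816/11 + (2/11)x gives x* = 373 and P* = 142.
With the rebate, buyers effectively pay Pb = Ps − 65, where Ps is the price sellers receive.
On the curves, Pb = 2876/15 - (2/15)x and Ps = 816/11 + (2/11)x; the wedge Ps − Pb = 65 gives 816/11 + (2/11)x − (2876/15 - (2/15)x) = 65, so x' = 579.25.
Then Pb = 2876/15 − (2/15)·579.25 = 114.5 and Ps = 816/11 + (2/11)·579.25 = 179.5.
Government outlay = subsidy × quantity = 65 × 579.25 = 37651.25.

Government cost = 37651.25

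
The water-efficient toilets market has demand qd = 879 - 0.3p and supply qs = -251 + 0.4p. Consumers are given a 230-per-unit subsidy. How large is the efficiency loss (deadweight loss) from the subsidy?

Pre-subsidy: 879 - 0.3p = -251 + 0.4p gives p* = 11300/7, q* = 2763/7.
With the rebate, buyers effectively pay pb = ps − 230, where ps is the price sellers receive.
Demand in terms of ps becomes qd = 879 − 0.3(ps − 230) = 948 - 0.3ps. Setting this equal to supply: 948 - 0.3ps = -251 + 0.4ps, so ps = 11990/7.
Buyers pay pb = 11990/7 − 230 = 10380/7; q' = -251 + 0.4·(11990/7) = 3039/7.
The subsidy expands output by 3039/7 − 2763/7 = 276/7 past the efficient level; on those units the gap between marginal cost and willingness to pay runs from 0 up to 230.
DWL = ½ × 230 × 276/7 = 31740/7.

Deadweight loss = 31740/7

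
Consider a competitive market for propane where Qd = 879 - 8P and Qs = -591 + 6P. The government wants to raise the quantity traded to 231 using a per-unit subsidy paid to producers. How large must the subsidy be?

Required subsidy s = 56 per unit

At Q = 231, invert demand for the buyer price: Pb = (879 − 231)/8 = 81; invert supply for the seller price: Ps = (231 − (-591))/6 = 137.
The subsidy must fill the gap: s = Ps − Pb = 137 − 81 = 56.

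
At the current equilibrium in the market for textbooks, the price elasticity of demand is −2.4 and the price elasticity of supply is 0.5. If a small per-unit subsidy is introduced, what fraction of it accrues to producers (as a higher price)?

Producer share = 24/29

For a small subsidy around the equilibrium, the benefit split depends on the relative slopes, which at a point are proportional to the elasticities.
Buyer share = εs/(εs + |εd|) = 0.5/(0.5 + 2.4) = 5/29; seller share = |εd|/(εs + |εd|) = 24/29.
So producers capture 24/29 of the subsidy.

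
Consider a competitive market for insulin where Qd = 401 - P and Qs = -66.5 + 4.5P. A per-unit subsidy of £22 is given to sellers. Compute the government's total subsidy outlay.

Government cost = £7348

Pre-subsidy: 401 - P = -66.5 + 4.5P gives P* = 85, Q* = 316.
With the subsidy, sellers receive Ps = Pb + 22 for each unit, where Pb is the price buyers pay.
Supply in terms of Pb becomes Qs = -66.5 + 4.5(Pb + 22) = 32.5 + 4.5Pb. Setting this equal to demand: 401 - Pb = 32.5 + 4.5Pb, so Pb = 67.
Sellers receive Ps = 67 + 22 = 89; Q' = 401 − 1·67 = 334.
Government outlay = subsidy × quantity = 22 × 334 = 7348.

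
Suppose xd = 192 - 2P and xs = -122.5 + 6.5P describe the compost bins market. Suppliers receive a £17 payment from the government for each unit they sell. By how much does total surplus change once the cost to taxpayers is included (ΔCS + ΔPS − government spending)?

Net change in total surplus = -£221

Pre-subsidy: 192 - 2P = -122.5 + 6.5P gives P* = 37, x* = 118.
With the subsidy, sellers receive Ps = Pb + 17 for each unit, where Pb is the price buyers pay.
Supply in terms of Pb becomes xs = -122.5 + 6.5(Pb + 17) = -12 + 6.5Pb. Setting this equal to demand: 192 - 2Pb = -12 + 6.5Pb, so Pb = 24.
Sellers receive Ps = 24 + 17 = 41; x' = 192 − 2·24 = 144.
ΔCS = ½(118 + 144)(37 − 24) = 1703; ΔPS = ½(118 + 144)(41 − 37) = 524.
Government spending = 17 × 144 = 2448.
Net change = 1703 + 524 − 2448 = -221. The loss equals the DWL triangle ½·17·26.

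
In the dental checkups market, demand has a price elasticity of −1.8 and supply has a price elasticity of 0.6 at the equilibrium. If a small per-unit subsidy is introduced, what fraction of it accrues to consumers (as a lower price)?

Consumer share = 0.25

For a small subsidy around the equilibrium, the benefit split depends on the relative slopes, which at a point are proportional to the elasticities.
Buyer share = εs/(εs + |εd|) = 0.6/(0.6 + 1.8) = 0.25; seller share = |εd|/(εs + |εd|) = 0.75.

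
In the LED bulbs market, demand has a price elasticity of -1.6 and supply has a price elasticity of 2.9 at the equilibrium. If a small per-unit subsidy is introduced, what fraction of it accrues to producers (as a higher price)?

Producer share = 16/45

For a small subsidy around the equilibrium, the benefit split depends on the relative slopes, which at a point are proportional to the elasticities.
Buyer share = εs/(εs + |εd|) = 2.9/(2.9 + 1.6) = 29/45; seller share = |εd|/(εs + |εd|) = 16/45.
So producers capture 16/45 of the subsidy.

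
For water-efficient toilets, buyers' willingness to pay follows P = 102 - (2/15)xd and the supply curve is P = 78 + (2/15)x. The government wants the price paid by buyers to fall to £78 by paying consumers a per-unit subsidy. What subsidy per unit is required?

At a buyer price of 78, quantity demanded is 765 − 7.5·78 = 180.
Sellers supply 180 only when they receive Ps = 78 + (2/15)·180 = 102.
s = Ps − Pb = 102 − 78 = 24.

Required subsidy s = £24 per unit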